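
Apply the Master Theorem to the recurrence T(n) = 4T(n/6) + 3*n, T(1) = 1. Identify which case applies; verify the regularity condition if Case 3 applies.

a=4, b=6, f(n)=3*n.
log_6(4) = 0.7737 < 1.
f(n) = Omega(n^(0.7737+epsilon)) for some epsilon > 0, so Case 3 is the candidate.
Regularity: a*f(n/b) = 4*3*(n/6)^1 = (4/6)*3*n^1 <= c*f(n) with c = 4/6 < 1. Satisfied.
Case 3: T(n) = Theta(n).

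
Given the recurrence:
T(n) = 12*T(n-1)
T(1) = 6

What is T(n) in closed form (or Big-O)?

Each step multiplies by 12. T(n) = T(1)*12^(n-1) = 6*12^(n-1).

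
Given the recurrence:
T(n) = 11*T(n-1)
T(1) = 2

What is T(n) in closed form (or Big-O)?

Each step multiplies by 11. T(n) = T(1)*11^(n-1) = 2*11^(n-1).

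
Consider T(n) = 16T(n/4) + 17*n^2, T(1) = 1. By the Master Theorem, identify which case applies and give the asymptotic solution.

a=16, b=4, f(n)=17*n^2.
log_4(16) = 2, so n^(log_b(a)) = n^2.
f(n) = Theta(n^2), so Case 2 applies.
T(n) = Theta(n^2 log n).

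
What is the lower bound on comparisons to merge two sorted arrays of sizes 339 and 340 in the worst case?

Adversary: with |339 - 340| <= 1 the inputs can be fully interleaved so that every adjacent pair in the merged output comes from different arrays. Then each of the 678 adjacent pairs must be directly compared, or the algorithm cannot determine their relative order. Standard merge meets this bound.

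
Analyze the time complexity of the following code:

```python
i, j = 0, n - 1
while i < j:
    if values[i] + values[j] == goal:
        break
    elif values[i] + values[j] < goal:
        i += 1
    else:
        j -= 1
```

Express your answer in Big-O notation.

Time complexity: O(n).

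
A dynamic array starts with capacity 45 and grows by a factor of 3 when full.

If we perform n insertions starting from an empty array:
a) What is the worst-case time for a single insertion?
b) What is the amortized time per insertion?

(a) Worst-case single insertion: O(n) -- when the array is full at capacity c, the resize copies all c elements, and c can be Theta(n).
(b) Resizes happen at sizes 45, 135, 405, ... Total copy cost for n insertions: 45 + 135 + ... = O(n) (geometric series with ratio 1/3). Amortized cost per insertion: O(n)/n = O(1).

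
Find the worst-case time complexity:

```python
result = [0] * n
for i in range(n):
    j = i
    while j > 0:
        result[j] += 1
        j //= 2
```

Time complexity: O(n log n).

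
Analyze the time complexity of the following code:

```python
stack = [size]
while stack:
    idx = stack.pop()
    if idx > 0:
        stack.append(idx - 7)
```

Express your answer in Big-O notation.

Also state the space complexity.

Time complexity: O(n).
Space complexity: O(1).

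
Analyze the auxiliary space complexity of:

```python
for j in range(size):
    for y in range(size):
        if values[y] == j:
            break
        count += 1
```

Space complexity: O(1).
Only a constant amount of auxiliary storage is used; nothing grows with n.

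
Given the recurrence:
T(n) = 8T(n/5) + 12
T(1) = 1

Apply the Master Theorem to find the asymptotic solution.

a=8, b=5, f(n)=12. log_5(8) = 1.292. Case 1 of Master Theorem: T(n) = O(n^1.292).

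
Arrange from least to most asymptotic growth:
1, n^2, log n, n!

Ordered by growth rate: 1 < log n < n^2 < n!.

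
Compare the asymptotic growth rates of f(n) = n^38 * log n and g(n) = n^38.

f(n) = n^38 * log n grows faster: extra log n factor -> infinity.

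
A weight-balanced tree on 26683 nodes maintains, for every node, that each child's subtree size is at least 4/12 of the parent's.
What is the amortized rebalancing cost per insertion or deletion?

With balance ratio 4/12, tree height is O(log_{12/4}(26683)) = O(log n). A rebalance at a node of size s costs O(s) but requires Omega(s) updates in that subtree to retrigger. Summed over the O(log n) ancestors of the touched leaf, amortized rebalancing is O(log n).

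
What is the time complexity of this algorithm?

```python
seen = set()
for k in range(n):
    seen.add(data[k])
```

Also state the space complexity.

Time complexity: O(n).
Space complexity: O(n).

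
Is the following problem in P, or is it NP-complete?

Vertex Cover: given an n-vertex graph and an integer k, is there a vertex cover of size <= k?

This problem is NP-complete: one of Karp's 21 NP-complete problems (with k part of the input; for any fixed constant k it is in P).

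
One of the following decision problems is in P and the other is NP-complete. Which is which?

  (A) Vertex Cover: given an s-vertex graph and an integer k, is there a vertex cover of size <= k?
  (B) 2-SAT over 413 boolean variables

(A) is NP-complete: one of Karp's 21 NP-complete problems (with k part of the input; for any fixed constant k it is in P).
(B) is P: 2-SAT is solvable in linear time via implication-graph SCCs.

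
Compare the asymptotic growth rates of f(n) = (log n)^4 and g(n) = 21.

f(n) = (log n)^4 grows faster: any unbounded function dominates a constant.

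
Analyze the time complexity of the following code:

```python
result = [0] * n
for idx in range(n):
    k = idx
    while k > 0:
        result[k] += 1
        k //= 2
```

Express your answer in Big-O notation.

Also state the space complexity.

Time complexity: O(n log n).
Space complexity: O(n).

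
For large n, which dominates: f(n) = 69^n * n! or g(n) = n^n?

f(n) = 69^n * n! grows faster: by Stirling n! ~ sqrt(2 pi n)(n/e)^n, so 69^n n! / n^n ~ (69/e)^n sqrt(2 pi n) -> infinity since 69/e > 1.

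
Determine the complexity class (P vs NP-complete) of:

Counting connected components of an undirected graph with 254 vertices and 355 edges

This problem is in P: BFS/DFS visits each vertex and edge once: O(V+E).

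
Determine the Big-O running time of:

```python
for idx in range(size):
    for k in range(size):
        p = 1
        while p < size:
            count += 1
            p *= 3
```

Time complexity: O(n^2 log n).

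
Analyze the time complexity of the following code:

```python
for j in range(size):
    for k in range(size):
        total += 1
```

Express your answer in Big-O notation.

Time complexity: O(n^2).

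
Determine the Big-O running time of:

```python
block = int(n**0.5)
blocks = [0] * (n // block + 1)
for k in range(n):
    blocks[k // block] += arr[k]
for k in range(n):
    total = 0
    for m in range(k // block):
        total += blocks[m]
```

Time complexity: O(n * sqrt(n)).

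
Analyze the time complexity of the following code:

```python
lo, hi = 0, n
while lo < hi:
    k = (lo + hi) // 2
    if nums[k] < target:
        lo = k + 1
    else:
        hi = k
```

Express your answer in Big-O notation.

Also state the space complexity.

Time complexity: O(log n).
Space complexity: O(1).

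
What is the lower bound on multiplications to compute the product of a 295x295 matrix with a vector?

A 295x295 matrix-vector product has 295 inner products of length 295. Output depends on all 295^2 = 87025 matrix entries. At least 87025 multiplications needed.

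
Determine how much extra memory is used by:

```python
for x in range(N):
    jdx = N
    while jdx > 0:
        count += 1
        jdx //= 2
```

Space complexity: O(1).
Only a constant amount of auxiliary storage is used; nothing grows with n.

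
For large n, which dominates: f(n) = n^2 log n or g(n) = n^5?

g(n) = n^5 grows faster: n^5 / (n^2 log n) = n^3/log n -> infinity.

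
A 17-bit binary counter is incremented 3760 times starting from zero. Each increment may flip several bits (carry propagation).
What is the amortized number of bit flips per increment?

Bit i flips on every 2^i-th increment, so over 3760 increments bit i flips floor(3760/2^i) times. Summing over i: total flips < 2 * 3760. Amortized: < 2 = O(1) per increment.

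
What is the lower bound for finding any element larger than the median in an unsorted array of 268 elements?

To find an element larger than the median of 268 elements, we must see Omega(n) elements. Without seeing enough elements, an adversary can make any unseen element the median.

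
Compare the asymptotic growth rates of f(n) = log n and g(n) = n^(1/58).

g(n) = n^(1/58) grows faster: any positive power of n dominates log n.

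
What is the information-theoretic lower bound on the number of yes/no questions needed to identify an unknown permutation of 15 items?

There are 15! = 1307674368000 permutations. Each yes/no question gives at most 1 bit, so at least ceil(log_2(1307674368000)) = 41 questions are needed.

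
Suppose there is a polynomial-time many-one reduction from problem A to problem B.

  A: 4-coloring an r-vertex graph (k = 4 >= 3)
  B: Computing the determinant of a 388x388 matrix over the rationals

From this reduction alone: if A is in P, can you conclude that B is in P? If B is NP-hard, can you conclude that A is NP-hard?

A poly-time reduction A <=_p B transfers tractability DOWN (B easy => A easy) and hardness UP (A hard => B hard), not the reverse.
From A in P, the reduction alone does NOT give B in P: any problem in P trivially reduces to SAT, yet SAT is not known to be in P.
From B NP-hard, the reduction alone does NOT give A NP-hard: again, easy problems reduce to hard ones.
(Here in fact A is NP-complete and B is in P, so no such reduction is known -- its existence would imply P = NP; the analysis concerns only what the assumed reduction would or would not let you conclude.)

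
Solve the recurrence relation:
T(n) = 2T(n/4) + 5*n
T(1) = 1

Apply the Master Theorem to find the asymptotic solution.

a=2, b=4, f(n)=5*n. log_4(2) = 0.5 < 1. Case 3: T(n) = O(n).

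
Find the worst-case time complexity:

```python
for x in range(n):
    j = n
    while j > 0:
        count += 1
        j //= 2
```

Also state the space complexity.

Time complexity: O(n log n).
Space complexity: O(1).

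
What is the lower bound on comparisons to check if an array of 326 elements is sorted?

To verify 326 elements are sorted, we must compare each consecutive pair. Skipping any pair allows an adversary to swap them. Therefore 325 comparisons are necessary and sufficient.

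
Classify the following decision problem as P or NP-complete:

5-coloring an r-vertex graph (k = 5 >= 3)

This problem is NP-complete: graph k-coloring for k>=3 is NP-complete by reduction from 3-SAT.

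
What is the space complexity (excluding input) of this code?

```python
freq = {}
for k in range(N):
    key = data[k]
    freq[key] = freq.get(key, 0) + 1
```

Space complexity: O(n).
Auxiliary storage grows linearly with the input size n in the worst case.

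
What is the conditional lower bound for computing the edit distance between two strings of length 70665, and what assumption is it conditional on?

Under SETH (the Strong Exponential Time Hypothesis), edit distance on length-70665 strings cannot be computed in O(n^(2-epsilon)) time for any epsilon > 0 (Backurs-Indyk). The reduction is from CNF-SAT via the orthogonal vectors problem.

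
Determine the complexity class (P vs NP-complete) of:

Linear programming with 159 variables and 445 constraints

This problem is in P: the ellipsoid and interior-point methods run in polynomial time.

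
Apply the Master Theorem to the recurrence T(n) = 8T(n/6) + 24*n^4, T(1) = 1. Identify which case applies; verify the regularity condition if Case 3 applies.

a=8, b=6, f(n)=24*n^4.
log_6(8) = 1.161 < 4.
f(n) = Omega(n^(1.161+epsilon)) for some epsilon > 0, so Case 3 is the candidate.
Regularity: a*f(n/b) = 8*24*(n/6)^4 = (8/1296)*24*n^4 <= c*f(n) with c = 8/1296 < 1. Satisfied.
Case 3: T(n) = Theta(n^4).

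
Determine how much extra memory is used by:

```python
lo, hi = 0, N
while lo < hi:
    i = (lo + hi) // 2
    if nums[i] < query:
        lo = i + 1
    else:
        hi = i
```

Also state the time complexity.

Space complexity: O(1).
Only a constant amount of auxiliary storage is used; nothing grows with n.
Time complexity: O(log n).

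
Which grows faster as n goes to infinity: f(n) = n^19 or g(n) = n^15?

f(n) = n^19 grows faster: n^19/n^15 = n^4 -> infinity.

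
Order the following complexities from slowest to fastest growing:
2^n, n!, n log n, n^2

Ordered by growth rate: n log n < n^2 < 2^n < n!.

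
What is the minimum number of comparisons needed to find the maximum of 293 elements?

Finding the maximum requires 292 comparisons. Each comparison eliminates exactly one candidate. With 293 candidates, we need 292 eliminations.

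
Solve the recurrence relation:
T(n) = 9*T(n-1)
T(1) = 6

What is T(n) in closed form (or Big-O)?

Each step multiplies by 9. T(n) = T(1)*9^(n-1) = 6*9^(n-1).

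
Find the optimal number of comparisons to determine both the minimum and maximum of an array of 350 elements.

Naive approach: 698 comparisons (349 for max + 349 for min).
Optimal: Compare elements in pairs first (floor(n/2) = 175 comparisons), then find max among winners and min among losers (174 comparisons each).
Total: ceil(3n/2) - 2 = 523 comparisons. An adversary argument shows this is also a lower bound.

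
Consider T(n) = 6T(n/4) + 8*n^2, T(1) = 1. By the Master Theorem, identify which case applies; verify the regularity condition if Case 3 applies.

a=6, b=4, f(n)=8*n^2.
log_4(6) = 1.292 < 2.
f(n) = Omega(n^(1.292+epsilon)) for some epsilon > 0, so Case 3 is the candidate.
Regularity: a*f(n/b) = 6*8*(n/4)^2 = (6/16)*8*n^2 <= c*f(n) with c = 6/16 < 1. Satisfied.
Case 3: T(n) = Theta(n^2).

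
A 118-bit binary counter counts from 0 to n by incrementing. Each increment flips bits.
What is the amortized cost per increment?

Bit i flips every 2^i increments. Total flips over n increments: sum_{i=0}^{118} n/2^i < 2n. Amortized cost: 2n/n = O(1).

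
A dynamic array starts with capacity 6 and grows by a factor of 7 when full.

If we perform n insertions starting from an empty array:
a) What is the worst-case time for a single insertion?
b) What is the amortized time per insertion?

(a) Worst-case single insertion: O(n) -- when the array is full at capacity c, the resize copies all c elements, and c can be Theta(n).
(b) Resizes happen at sizes 6, 42, 294, ... Total copy cost for n insertions: 6 + 42 + ... = O(n) (geometric series with ratio 1/7). Amortized cost per insertion: O(n)/n = O(1).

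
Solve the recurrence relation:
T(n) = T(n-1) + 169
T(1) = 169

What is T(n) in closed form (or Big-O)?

Unrolling: T(n) = T(n-1) + 169 = T(n-2) + 2*169 = ... = T(1) + (n-1)*169 = 169 + (n-1)*169 = 169n.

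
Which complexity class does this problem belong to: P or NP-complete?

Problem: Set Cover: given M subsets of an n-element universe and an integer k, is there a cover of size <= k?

This problem is NP-complete: one of Karp's 21 NP-complete problems (with k part of the input).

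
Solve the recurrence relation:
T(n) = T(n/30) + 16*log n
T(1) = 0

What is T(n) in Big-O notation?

Each of the log_30(n) levels adds O(log n). T(n) = O(log^2 n).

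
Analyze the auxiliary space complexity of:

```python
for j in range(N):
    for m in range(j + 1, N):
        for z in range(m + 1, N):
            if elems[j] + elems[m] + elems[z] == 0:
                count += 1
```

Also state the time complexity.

Space complexity: O(1).
Only a constant amount of auxiliary storage is used; nothing grows with n.
Time complexity: O(n^3).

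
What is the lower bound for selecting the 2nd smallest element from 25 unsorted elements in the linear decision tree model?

Selecting the 2nd smallest of 25 elements requires Omega(n) comparisons. Every element must be compared at least once. The BFPRT algorithm achieves O(n), making this tight.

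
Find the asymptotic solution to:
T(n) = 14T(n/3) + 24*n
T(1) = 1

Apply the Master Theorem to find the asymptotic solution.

a=14, b=3, f(n)=24*n. log_3(14) = 2.402. Case 1 of Master Theorem: T(n) = O(n^2.402).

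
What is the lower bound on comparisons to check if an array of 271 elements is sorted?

To verify 271 elements are sorted, we must compare each consecutive pair. Skipping any pair allows an adversary to swap them. Therefore 270 comparisons are necessary and sufficient.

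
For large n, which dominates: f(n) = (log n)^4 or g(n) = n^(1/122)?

g(n) = n^(1/122) grows faster: any positive power of n dominates any polylog.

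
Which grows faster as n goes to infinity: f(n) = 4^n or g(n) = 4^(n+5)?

f(n) = 4^n and g(n) = 4^(n+5) are Theta of each other: 4^(n+5) = 4^5 * 4^n = Theta(4^n).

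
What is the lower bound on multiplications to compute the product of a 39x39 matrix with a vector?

A 39x39 matrix-vector product has 39 inner products of length 39. Output depends on all 39^2 = 1521 matrix entries. At least 1521 multiplications needed.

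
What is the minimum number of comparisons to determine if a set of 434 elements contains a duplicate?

Determining if 434 elements are all distinct requires Omega(n log n) comparisons in the comparison model. This follows from the element distinctness lower bound.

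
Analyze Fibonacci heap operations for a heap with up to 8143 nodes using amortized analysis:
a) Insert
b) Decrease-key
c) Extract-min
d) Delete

Fibonacci heaps use lazy consolidation. Potential function Phi = t + 2m (t = number of trees, m = marked nodes).
- Insert: O(1) actual, Delta Phi = +1 (one new tree) => O(1) amortized.
- Decrease-key: with c cascading cuts, actual cost is O(c); Delta Phi <= c - 2(c-1) + 2 = 4 - c (c new trees; >= c-1 marks cleared; <= 1 new mark). Amortized O(c) + (4 - c) = O(1).
- Extract-min: O(D(n) + t) actual; consolidation drops t to <= D(n)+1, so Delta Phi pays for the t term. D(n) = O(log n) for n = 8143 => O(log n) amortized.
- Delete: decrease-key to -inf then extract-min = O(log n).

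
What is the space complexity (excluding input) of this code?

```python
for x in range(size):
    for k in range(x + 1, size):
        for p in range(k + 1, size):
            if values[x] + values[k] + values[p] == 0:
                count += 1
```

Space complexity: O(1).
Only a constant amount of auxiliary storage is used; nothing grows with n.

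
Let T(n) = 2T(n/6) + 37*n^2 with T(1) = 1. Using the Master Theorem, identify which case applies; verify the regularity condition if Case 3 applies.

a=2, b=6, f(n)=37*n^2.
log_6(2) = 0.3869 < 2.
f(n) = Omega(n^(0.3869+epsilon)) for some epsilon > 0, so Case 3 is the candidate.
Regularity: a*f(n/b) = 2*37*(n/6)^2 = (2/36)*37*n^2 <= c*f(n) with c = 2/36 < 1. Satisfied.
Case 3: T(n) = Theta(n^2).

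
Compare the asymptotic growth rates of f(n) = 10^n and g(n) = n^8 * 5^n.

f(n) = 10^n grows faster: 10^n / (n^8 5^n) = (10/5)^n / n^8 -> infinity since 10/5 > 1.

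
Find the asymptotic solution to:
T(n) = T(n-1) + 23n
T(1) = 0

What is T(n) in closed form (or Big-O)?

Unrolling: T(n) = 0 + 23*(2 + 3 + ... + n) = 0 + 23*(n(n+1)/2 - 1) = O(n^2).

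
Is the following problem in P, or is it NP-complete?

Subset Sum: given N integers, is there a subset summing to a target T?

This problem is NP-complete: one of Karp's 21 NP-complete problems.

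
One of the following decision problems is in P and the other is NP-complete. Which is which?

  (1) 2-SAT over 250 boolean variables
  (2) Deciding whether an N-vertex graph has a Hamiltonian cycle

(1) is P: 2-SAT is solvable in linear time via implication-graph SCCs.
(2) is NP-complete: one of Karp's 21 NP-complete problems.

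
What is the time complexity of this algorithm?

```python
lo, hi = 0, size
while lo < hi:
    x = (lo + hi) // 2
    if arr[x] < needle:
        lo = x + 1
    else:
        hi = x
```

Time complexity: O(log n).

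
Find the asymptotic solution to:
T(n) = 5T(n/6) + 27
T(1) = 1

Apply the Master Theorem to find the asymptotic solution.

a=5, b=6, f(n)=27. log_6(5) = 0.8982. Case 1 of Master Theorem: T(n) = O(n^0.8982).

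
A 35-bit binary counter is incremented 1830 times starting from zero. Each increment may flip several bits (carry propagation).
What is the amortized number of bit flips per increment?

Bit i flips on every 2^i-th increment, so over 1830 increments bit i flips floor(1830/2^i) times. Summing over i: total flips < 2 * 1830. Amortized: < 2 = O(1) per increment.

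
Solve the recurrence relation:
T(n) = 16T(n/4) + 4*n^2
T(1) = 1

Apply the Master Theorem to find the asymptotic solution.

a=16, b=4, f(n)=4*n^2. log_4(16) = 2. Case 2: T(n) = O(n^2 log n).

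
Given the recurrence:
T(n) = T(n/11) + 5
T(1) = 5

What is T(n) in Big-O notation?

Each step divides n by 11 and adds 5. After log_11(n) steps, T(n) = O(log n).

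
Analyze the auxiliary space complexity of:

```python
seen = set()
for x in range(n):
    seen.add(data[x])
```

Space complexity: O(n).
Auxiliary storage grows linearly with the input size n in the worst case.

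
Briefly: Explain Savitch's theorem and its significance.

Savitch's theorem states that NSPACE(f(n)) is contained in DSPACE(f(n)^2) for f(n) >= log n. In particular, NPSPACE = PSPACE, meaning nondeterminism does not significantly help for space-bounded computation. This contrasts with time, where we do not know if P = NP.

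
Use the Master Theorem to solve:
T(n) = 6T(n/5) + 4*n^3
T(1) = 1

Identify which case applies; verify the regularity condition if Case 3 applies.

a=6, b=5, f(n)=4*n^3.
log_5(6) = 1.113 < 3.
f(n) = Omega(n^(1.113+epsilon)) for some epsilon > 0, so Case 3 is the candidate.
Regularity: a*f(n/b) = 6*4*(n/5)^3 = (6/125)*4*n^3 <= c*f(n) with c = 6/125 < 1. Satisfied.
Case 3: T(n) = Theta(n^3).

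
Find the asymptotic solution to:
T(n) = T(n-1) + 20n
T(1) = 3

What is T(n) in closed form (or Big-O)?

Unrolling: T(n) = 3 + 20*(2 + 3 + ... + n) = 3 + 20*(n(n+1)/2 - 1) = O(n^2).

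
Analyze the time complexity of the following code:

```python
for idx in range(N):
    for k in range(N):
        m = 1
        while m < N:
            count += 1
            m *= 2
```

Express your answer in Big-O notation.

Time complexity: O(n^2 log n).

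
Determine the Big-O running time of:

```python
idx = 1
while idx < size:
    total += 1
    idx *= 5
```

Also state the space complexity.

Time complexity: O(log n).
Space complexity: O(1).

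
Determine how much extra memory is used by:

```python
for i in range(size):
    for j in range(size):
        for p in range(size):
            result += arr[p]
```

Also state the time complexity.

Space complexity: O(1).
Only a constant amount of auxiliary storage is used; nothing grows with n.
Time complexity: O(n^3).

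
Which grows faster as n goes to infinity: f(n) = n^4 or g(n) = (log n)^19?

f(n) = n^4 grows faster: any positive polynomial dominates any polylog.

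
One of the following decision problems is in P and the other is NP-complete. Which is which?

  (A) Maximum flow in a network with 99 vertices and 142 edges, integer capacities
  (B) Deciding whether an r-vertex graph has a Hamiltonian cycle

(A) is P: Edmonds-Karp / push-relabel run in polynomial time.
(B) is NP-complete: one of Karp's 21 NP-complete problems.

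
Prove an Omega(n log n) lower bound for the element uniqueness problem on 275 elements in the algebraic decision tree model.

In the algebraic decision tree model, element uniqueness on 275 elements is equivalent to determining which cell of an arrangement of C(275,2) = 37675 hyperplanes x_i = x_j contains the input point. Ben-Or's theorem shows this requires Omega(n log n).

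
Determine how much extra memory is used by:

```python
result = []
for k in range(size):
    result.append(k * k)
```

Space complexity: O(n).
Auxiliary storage grows linearly with the input size n in the worst case.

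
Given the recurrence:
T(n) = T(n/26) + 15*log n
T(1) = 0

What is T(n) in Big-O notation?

Each of the log_26(n) levels adds O(log n). T(n) = O(log^2 n).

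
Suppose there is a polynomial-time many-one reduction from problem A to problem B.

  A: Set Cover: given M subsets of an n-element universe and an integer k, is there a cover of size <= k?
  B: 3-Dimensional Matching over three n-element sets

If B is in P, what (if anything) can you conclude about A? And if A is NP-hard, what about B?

A poly-time reduction A <=_p B means any A-instance can be transformed to a B-instance in poly time.
If B is in P: compose the reduction with B's poly-time algorithm to solve A in poly time, so A is in P.
If A is NP-hard: every NP problem reduces to A, which reduces to B; composing reductions, every NP problem reduces to B, so B is NP-hard.
(Here in fact A is NP-complete and B is NP-complete.)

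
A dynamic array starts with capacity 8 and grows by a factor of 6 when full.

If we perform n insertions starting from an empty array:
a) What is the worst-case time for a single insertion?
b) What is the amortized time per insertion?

(a) Worst-case single insertion: O(n) -- when the array is full at capacity c, the resize copies all c elements, and c can be Theta(n).
(b) Resizes happen at sizes 8, 48, 288, ... Total copy cost for n insertions: 8 + 48 + ... = O(n) (geometric series with ratio 1/6). Amortized cost per insertion: O(n)/n = O(1).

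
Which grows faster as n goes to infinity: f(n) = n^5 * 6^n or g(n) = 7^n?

g(n) = 7^n grows faster: 7^n / (n^5 6^n) = (7/6)^n / n^5 -> infinity since 7/6 > 1.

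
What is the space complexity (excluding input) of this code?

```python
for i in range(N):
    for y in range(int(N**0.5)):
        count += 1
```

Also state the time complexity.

Space complexity: O(1).
Only a constant amount of auxiliary storage is used; nothing grows with n.
Time complexity: O(n * sqrt(n)).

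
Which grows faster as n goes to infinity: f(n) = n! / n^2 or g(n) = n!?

g(n) = n! grows faster: the ratio n!/(n!/n^2) = n^2 -> infinity.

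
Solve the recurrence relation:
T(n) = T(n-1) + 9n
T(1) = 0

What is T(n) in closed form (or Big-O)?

Unrolling: T(n) = 0 + 9*(2 + 3 + ... + n) = 0 + 9*(n(n+1)/2 - 1) = O(n^2).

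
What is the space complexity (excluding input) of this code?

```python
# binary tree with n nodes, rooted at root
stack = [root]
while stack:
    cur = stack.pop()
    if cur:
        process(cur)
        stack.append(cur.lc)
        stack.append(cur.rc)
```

Space complexity: O(n).
Auxiliary storage grows linearly with the input size n in the worst case.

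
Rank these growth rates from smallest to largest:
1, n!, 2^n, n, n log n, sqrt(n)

Ordered by growth rate: 1 < sqrt(n) < n < n log n < 2^n < n!.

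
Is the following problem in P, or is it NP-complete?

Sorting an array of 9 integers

This problem is in P: merge sort runs in O(n log n).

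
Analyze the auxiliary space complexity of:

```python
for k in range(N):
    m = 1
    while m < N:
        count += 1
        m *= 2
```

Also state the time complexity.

Space complexity: O(1).
Only a constant amount of auxiliary storage is used; nothing grows with n.
Time complexity: O(n log n).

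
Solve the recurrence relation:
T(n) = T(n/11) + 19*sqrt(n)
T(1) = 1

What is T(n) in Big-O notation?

Each level contributes sqrt(n/11^k). Geometric series with ratio 1/sqrt(11) < 1 sums to O(sqrt(n)).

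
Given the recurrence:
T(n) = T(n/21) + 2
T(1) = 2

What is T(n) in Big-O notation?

Each step divides n by 21 and adds 2. After log_21(n) steps, T(n) = O(log n).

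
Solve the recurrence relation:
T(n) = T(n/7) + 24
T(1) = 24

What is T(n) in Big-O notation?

Each step divides n by 7 and adds 24. After log_7(n) steps, T(n) = O(log n).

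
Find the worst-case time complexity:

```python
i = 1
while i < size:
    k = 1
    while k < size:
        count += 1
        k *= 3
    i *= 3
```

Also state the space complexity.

Time complexity: O(log^2 n).
Space complexity: O(1).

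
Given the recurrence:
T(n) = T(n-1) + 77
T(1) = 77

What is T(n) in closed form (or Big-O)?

Unrolling: T(n) = T(n-1) + 77 = T(n-2) + 2*77 = ... = T(1) + (n-1)*77 = 77 + (n-1)*77 = 77n.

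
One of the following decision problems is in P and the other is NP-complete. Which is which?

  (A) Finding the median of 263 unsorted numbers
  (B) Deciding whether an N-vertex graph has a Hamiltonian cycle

(A) is P: linear-time selection (median-of-medians) runs in O(n).
(B) is NP-complete: one of Karp's 21 NP-complete problems.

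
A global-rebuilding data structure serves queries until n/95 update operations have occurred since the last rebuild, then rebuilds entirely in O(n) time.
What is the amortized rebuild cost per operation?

The O(n) rebuild is triggered by n/95 operations, so each contributes O(n)/(n/95) = O(95) = O(1) to the rebuild cost.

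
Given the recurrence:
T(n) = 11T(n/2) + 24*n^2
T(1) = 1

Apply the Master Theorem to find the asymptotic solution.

a=11, b=2, f(n)=24*n^2. log_2(11) = 3.459. Case 1 of Master Theorem: T(n) = O(n^3.459).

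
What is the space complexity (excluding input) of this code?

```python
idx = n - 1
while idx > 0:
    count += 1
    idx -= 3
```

Space complexity: O(1).
Only a constant amount of auxiliary storage is used; nothing grows with n.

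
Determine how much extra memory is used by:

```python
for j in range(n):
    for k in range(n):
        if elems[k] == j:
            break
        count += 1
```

Space complexity: O(1).
Only a constant amount of auxiliary storage is used; nothing grows with n.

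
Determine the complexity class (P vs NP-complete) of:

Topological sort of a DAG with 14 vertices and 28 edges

This problem is in P: DFS-based topological sort runs in O(V+E).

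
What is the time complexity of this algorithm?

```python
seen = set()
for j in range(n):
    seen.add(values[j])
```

Time complexity: O(n).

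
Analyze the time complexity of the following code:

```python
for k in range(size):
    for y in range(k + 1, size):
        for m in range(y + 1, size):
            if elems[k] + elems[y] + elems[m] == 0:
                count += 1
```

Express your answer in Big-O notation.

Time complexity: O(n^3).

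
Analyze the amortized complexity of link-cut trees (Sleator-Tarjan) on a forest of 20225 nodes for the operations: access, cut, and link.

Link-cut trees represent the forest using splay trees over preferred paths. With potential Phi = sum over nodes of log(size of virtual subtree), each access on 20225 nodes is O(log 20225) = O(log n) amortized by the splay-tree access lemma. Cut and link are O(1) plus one access.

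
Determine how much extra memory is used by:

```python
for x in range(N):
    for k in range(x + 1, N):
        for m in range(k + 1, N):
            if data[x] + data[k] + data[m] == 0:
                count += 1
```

Space complexity: O(1).
Only a constant amount of auxiliary storage is used; nothing grows with n.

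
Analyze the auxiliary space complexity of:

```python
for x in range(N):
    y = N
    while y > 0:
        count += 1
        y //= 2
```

Space complexity: O(1).
Only a constant amount of auxiliary storage is used; nothing grows with n.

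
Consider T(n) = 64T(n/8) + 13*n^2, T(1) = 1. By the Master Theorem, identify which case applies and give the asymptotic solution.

a=64, b=8, f(n)=13*n^2.
log_8(64) = 2, so n^(log_b(a)) = n^2.
f(n) = Theta(n^2), so Case 2 applies.
T(n) = Theta(n^2 log n).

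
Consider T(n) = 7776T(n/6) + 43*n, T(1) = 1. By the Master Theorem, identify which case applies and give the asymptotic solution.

a=7776, b=6, f(n)=43*n.
log_6(7776) = 5 > 1.
Since f(n) = O(n^1) is polynomially smaller than n^5, Case 1 applies.
T(n) = Theta(n^5).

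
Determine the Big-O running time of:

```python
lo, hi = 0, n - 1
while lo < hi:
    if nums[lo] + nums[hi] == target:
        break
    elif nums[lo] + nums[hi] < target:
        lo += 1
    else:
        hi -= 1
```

Time complexity: O(n).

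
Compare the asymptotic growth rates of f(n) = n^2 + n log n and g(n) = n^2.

f(n) = n^2 + n log n and g(n) = n^2 are Theta of each other: the lower-order n log n term is o(n^2); both are Theta(n^2).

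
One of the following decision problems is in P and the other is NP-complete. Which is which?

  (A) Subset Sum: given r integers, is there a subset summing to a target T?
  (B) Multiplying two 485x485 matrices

(A) is NP-complete: one of Karp's 21 NP-complete problems.
(B) is P: the schoolbook algorithm runs in O(n^3).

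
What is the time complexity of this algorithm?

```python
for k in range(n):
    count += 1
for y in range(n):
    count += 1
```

Time complexity: O(n).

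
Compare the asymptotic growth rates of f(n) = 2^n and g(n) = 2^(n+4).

f(n) = 2^n and g(n) = 2^(n+4) are Theta of each other: 2^(n+4) = 2^4 * 2^n = Theta(2^n).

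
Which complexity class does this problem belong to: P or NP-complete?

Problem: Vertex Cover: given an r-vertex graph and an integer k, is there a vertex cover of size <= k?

This problem is NP-complete: one of Karp's 21 NP-complete problems (with k part of the input; for any fixed constant k it is in P).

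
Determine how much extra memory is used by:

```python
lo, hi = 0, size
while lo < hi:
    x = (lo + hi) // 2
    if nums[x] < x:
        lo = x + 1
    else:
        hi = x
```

Space complexity: O(1).
Only a constant amount of auxiliary storage is used; nothing grows with n.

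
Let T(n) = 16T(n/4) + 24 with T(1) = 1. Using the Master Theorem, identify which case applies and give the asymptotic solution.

a=16, b=4, f(n)=24.
log_4(16) = 2 > 0.
Since f(n) = O(n^0) is polynomially smaller than n^2, Case 1 applies.
T(n) = Theta(n^2).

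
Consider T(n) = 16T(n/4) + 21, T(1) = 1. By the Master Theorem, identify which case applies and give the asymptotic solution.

a=16, b=4, f(n)=21.
log_4(16) = 2 > 0.
Since f(n) = O(n^0) is polynomially smaller than n^2, Case 1 applies.
T(n) = Theta(n^2).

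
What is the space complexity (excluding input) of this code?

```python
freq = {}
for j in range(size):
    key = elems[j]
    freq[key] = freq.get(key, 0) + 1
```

Space complexity: O(n).
Auxiliary storage grows linearly with the input size n in the worst case.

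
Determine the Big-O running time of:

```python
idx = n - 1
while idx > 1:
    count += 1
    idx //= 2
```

Time complexity: O(log n).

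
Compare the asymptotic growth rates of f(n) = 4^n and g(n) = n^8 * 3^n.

f(n) = 4^n grows faster: 4^n / (n^8 3^n) = (4/3)^n / n^8 -> infinity since 4/3 > 1.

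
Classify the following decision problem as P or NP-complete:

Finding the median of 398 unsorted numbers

This problem is in P: linear-time selection (median-of-medians) runs in O(n).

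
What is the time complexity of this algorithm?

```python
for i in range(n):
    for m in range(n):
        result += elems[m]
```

Time complexity: O(n^2).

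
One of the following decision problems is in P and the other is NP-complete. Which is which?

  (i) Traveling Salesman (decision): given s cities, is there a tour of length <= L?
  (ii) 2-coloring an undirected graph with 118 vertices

(i) is NP-complete: reduces from Hamiltonian Cycle.
(ii) is P: 2-coloring is bipartiteness testing via BFS, O(V+E).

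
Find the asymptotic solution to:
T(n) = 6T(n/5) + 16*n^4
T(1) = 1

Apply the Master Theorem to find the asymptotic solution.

a=6, b=5, f(n)=16*n^4. log_5(6) = 1.113 < 4. Case 3: T(n) = O(n^4).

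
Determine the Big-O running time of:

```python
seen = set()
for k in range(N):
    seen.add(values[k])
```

Time complexity: O(n).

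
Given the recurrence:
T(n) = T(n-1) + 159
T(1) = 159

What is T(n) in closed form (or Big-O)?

Unrolling: T(n) = T(n-1) + 159 = T(n-2) + 2*159 = ... = T(1) + (n-1)*159 = 159 + (n-1)*159 = 159n.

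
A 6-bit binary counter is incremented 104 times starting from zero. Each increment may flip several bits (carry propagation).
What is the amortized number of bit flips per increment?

Bit i flips on every 2^i-th increment, so over 104 increments bit i flips floor(104/2^i) times. Summing over i: total flips < 2 * 104. Amortized: < 2 = O(1) per increment.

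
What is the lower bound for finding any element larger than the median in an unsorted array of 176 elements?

To find an element larger than the median of 176 elements, we must see Omega(n) elements. Without seeing enough elements, an adversary can make any unseen element the median.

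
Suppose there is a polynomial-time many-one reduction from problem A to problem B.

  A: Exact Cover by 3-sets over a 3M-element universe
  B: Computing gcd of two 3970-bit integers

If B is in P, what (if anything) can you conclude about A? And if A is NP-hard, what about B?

A poly-time reduction A <=_p B means any A-instance can be transformed to a B-instance in poly time.
If B is in P: compose the reduction with B's poly-time algorithm to solve A in poly time, so A is in P.
If A is NP-hard: every NP problem reduces to A, which reduces to B; composing reductions, every NP problem reduces to B, so B is NP-hard.
(Here in fact A is NP-complete and B is in P, so no such reduction is known -- its existence would imply P = NP; the analysis concerns only what the assumed reduction would or would not let you conclude.)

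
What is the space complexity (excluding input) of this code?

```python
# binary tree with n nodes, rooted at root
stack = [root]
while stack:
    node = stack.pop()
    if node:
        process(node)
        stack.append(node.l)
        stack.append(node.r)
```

Space complexity: O(n).
Auxiliary storage grows linearly with the input size n in the worst case.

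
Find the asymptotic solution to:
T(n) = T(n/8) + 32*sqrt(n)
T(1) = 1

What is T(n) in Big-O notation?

Each level contributes sqrt(n/8^k). Geometric series with ratio 1/sqrt(8) < 1 sums to O(sqrt(n)).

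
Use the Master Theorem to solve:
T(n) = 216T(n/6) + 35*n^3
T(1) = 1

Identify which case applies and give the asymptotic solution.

a=216, b=6, f(n)=35*n^3.
log_6(216) = 3, so n^(log_b(a)) = n^3.
f(n) = Theta(n^3), so Case 2 applies.
T(n) = Theta(n^3 log n).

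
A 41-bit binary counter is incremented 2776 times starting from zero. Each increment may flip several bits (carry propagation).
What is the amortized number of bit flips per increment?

Bit i flips on every 2^i-th increment, so over 2776 increments bit i flips floor(2776/2^i) times. Summing over i: total flips < 2 * 2776. Amortized: < 2 = O(1) per increment.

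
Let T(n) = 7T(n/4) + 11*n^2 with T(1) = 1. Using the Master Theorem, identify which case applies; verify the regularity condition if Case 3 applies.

a=7, b=4, f(n)=11*n^2.
log_4(7) = 1.404 < 2.
f(n) = Omega(n^(1.404+epsilon)) for some epsilon > 0, so Case 3 is the candidate.
Regularity: a*f(n/b) = 7*11*(n/4)^2 = (7/16)*11*n^2 <= c*f(n) with c = 7/16 < 1. Satisfied.
Case 3: T(n) = Theta(n^2).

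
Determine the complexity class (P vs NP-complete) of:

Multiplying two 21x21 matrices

This problem is in P: the schoolbook algorithm runs in O(n^3).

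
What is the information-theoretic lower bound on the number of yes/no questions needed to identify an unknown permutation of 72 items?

There are 72! = 61234458376886086861524070385274672740778091784697328983823014963978384987221689274204160000000000000000 permutations. Each yes/no question gives at most 1 bit, so at least ceil(log_2(61234458376886086861524070385274672740778091784697328983823014963978384987221689274204160000000000000000)) = 345 questions are needed.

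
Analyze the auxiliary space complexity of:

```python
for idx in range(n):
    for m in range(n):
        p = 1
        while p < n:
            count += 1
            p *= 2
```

Space complexity: O(1).
Only a constant amount of auxiliary storage is used; nothing grows with n.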